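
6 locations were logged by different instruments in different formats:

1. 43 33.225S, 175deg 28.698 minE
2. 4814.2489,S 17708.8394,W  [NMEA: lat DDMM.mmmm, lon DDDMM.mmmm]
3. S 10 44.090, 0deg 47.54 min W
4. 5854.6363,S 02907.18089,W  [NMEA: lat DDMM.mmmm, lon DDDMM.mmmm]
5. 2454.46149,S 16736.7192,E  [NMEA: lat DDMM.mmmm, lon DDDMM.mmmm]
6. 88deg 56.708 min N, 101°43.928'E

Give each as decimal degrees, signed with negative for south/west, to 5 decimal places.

Point 1:
  Lat: 33.225′ = 0.553750°; total 43.553750
  S → negative
  λ: 28.698′ = 0.478300°; total 175.478300
  E ⇒ keep positive
Point 2:
  Lat: degrees = first 2 digits = 48, minutes = 14.2489; 48 + 14.2489/60 = 48.237482
  hemisphere S, so the sign is −
  Lon: degrees = first 3 digits = 177, minutes = 8.8394; 177 + 8.8394/60 = 177.147323
  W → negative
Point 3:
  Lat: 10 + 44.09/60 = 10.734833
  S → negative
  λ: 47.54′ = 0.792333°; total 0.792333
  hemisphere W, so the sign is −
Point 4:
  Latitude: degrees = first 2 digits = 58, minutes = 54.6363; 58 + 54.6363/60 = 58.910605
  hemisphere S, so the sign is −
  Longitude: split at 3 digits → 029° and 7.18089′; 29 + 7.18089/60 = 29.119682
  hemisphere W, so the sign is −
Point 5:
  Lat: degrees = first 2 digits = 24, minutes = 54.46149; 24 + 54.46149/60 = 24.907692
  S → negative
  Lon: split at 3 digits → 167° and 36.7192′; 167 + 36.7192/60 = 167.611987
  E ⇒ keep positive
Point 6:
  Lat: 56.708′ = 0.945133°; total 88.945133
  N ⇒ keep positive
  Lon: 101 + 43.928/60 = 101.732133
  E → positive

1. -43.55375, 175.47830
2. -48.23748, -177.14732
3. -10.73483, -0.79233
4. -58.91061, -29.11968
5. -24.90769, 167.61199
6. 88.94513, 101.73213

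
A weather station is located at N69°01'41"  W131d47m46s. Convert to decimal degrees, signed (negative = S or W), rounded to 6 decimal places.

69.028056, -131.796111

Latitude: 1′ + 41″ = 1.68333′; 69 + 1.68333/60 = 69.0280556
N ⇒ keep positive
λ: 47′ + 46″ = 47.76667′; 131 + 47.76667/60 = 131.7961111
W ⇒ negate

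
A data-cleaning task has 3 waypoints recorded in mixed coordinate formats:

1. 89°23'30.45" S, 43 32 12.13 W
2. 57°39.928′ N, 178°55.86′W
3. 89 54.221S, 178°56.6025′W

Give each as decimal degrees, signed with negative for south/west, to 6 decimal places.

Point 1:
  φ: 89 + 23/60 + 30.45/3600 = 89.3917917
  hemisphere S, so the sign is −
  λ: 32′ + 12.13″ = 32.20217′; 43 + 32.20217/60 = 43.5367028
  W ⇒ negate
Point 2:
  Latitude: 39.928′ = 0.665467°; total 57.6654667
  N → positive
  λ: 55.86′ = 0.931000°; total 178.9310000
  W → negative
Point 3:
  Latitude: 54.221′ = 0.903683°; total 89.9036833
  hemisphere S, so the sign is −
  Lon: 178 + 56.6025/60 = 178.9433750
  hemisphere W, so the sign is −

1. -89.391792, -43.536703
2. 57.665467, -178.931000
3. -89.903683, -178.943375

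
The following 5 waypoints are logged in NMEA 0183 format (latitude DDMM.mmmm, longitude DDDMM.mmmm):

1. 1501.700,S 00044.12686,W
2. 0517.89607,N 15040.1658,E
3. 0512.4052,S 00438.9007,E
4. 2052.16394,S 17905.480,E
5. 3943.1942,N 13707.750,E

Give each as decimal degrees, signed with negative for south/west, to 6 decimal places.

1. -15.028333, -0.735448
2. 5.298268, 150.669430
3. -5.206753, 4.648345
4. -20.869399, 179.091333
5. 39.719903, 137.129167

Point 1:
  Lat: degrees = first 2 digits = 15, minutes = 1.7; 15 + 1.7/60 = 15.0283333
  S → negative
  Longitude: split at 3 digits → 000° and 44.12686′; 0 + 44.12686/60 = 0.7354477
  W ⇒ negate
Point 2:
  φ: degrees = first 2 digits = 5, minutes = 17.89607; 5 + 17.89607/60 = 5.2982678
  N ⇒ keep positive
  Lon: degrees = first 3 digits = 150, minutes = 40.1658; 150 + 40.1658/60 = 150.6694300
  E → positive
Point 3:
  Lat: split at 2 digits → 05° and 12.4052′; 5 + 12.4052/60 = 5.2067533
  S → negative
  λ: degrees = first 3 digits = 4, minutes = 38.9007; 4 + 38.9007/60 = 4.6483450
  E → positive
Point 4:
  Latitude: split at 2 digits → 20° and 52.16394′; 20 + 52.16394/60 = 20.8693990
  S ⇒ negate
  Lon: split at 3 digits → 179° and 5.48′; 179 + 5.48/60 = 179.0913333
  E ⇒ keep positive
Point 5:
  Latitude: split at 2 digits → 39° and 43.1942′; 39 + 43.1942/60 = 39.7199033
  N → positive
  Lon: degrees = first 3 digits = 137, minutes = 7.75; 137 + 7.75/60 = 137.1291667
  E → positive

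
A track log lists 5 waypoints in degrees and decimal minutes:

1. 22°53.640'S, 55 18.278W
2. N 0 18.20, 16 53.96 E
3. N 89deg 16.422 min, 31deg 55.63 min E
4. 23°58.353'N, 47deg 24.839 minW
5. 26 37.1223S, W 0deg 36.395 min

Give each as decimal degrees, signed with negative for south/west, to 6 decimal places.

1. -22.894000, -55.304633
2. 0.303333, 16.899333
3. 89.273700, 31.927167
4. 23.972550, -47.413983
5. -26.618705, -0.606583

Point 1:
  φ: 22 + 53.64/60 = 22.8940000
  hemisphere S, so the sign is −
  Longitude: 55 + 18.278/60 = 55.3046333
  W → negative
Point 2:
  Latitude: 0 + 18.2/60 = 0.3033333
  N ⇒ keep positive
  λ: 16 + 53.96/60 = 16.8993333
  E ⇒ keep positive
Point 3:
  Lat: 89 + 16.422/60 = 89.2737000
  N → positive
  Longitude: 31 + 55.63/60 = 31.9271667
  E → positive
Point 4:
  Lat: 23 + 58.353/60 = 23.9725500
  N ⇒ keep positive
  Lon: 24.839′ = 0.413983°; total 47.4139833
  hemisphere W, so the sign is −
Point 5:
  Lat: 26 + 37.1223/60 = 26.6187050
  hemisphere S, so the sign is −
  λ: 0 + 36.395/60 = 0.6065833
  hemisphere W, so the sign is −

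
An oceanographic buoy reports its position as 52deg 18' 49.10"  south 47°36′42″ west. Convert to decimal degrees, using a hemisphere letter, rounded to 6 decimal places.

Lat: 52° + 18/60 + 49.1/3600 = 52 + 0.300000 + 0.013639 = 52.3136389
λ: 47° + 36/60 + 42/3600 = 47 + 0.600000 + 0.011667 = 47.6116667

52.313639° S, 47.611667° W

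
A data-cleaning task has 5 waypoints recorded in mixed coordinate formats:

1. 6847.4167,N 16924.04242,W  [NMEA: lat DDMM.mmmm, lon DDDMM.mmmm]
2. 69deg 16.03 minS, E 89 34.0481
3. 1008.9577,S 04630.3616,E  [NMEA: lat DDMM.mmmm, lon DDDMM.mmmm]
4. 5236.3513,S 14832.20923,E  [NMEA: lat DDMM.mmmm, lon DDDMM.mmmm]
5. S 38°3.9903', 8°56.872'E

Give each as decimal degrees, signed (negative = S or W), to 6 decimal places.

1. 68.790278, -169.400707
2. -69.267167, 89.567468
3. -10.149295, 46.506027
4. -52.605855, 148.536821
5. -38.066505, 8.947867

Point 1:
  Latitude: split at 2 digits → 68° and 47.4167′; 68 + 47.4167/60 = 68.7902783
  N ⇒ keep positive
  Lon: degrees = first 3 digits = 169, minutes = 24.04242; 169 + 24.04242/60 = 169.4007070
  W → negative
Point 2:
  Latitude: 16.03′ = 0.267167°; total 69.2671667
  S → negative
  Longitude: 34.0481′ = 0.567468°; total 89.5674683
  E → positive
Point 3:
  φ: degrees = first 2 digits = 10, minutes = 8.9577; 10 + 8.9577/60 = 10.1492950
  hemisphere S, so the sign is −
  Lon: degrees = first 3 digits = 46, minutes = 30.3616; 46 + 30.3616/60 = 46.5060267
  E → positive
Point 4:
  Lat: split at 2 digits → 52° and 36.3513′; 52 + 36.3513/60 = 52.6058550
  hemisphere S, so the sign is −
  Longitude: degrees = first 3 digits = 148, minutes = 32.20923; 148 + 32.20923/60 = 148.5368205
  E → positive
Point 5:
  φ: 3.9903′ = 0.066505°; total 38.0665050
  hemisphere S, so the sign is −
  Longitude: 56.872′ = 0.947867°; total 8.9478667
  E → positive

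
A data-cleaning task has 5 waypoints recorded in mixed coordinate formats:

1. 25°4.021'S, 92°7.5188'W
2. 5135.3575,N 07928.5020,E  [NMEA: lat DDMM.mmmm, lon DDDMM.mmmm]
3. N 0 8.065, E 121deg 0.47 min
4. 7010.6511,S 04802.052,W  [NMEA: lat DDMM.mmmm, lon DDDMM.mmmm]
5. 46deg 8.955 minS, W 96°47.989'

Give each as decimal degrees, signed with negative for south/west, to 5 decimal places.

1. -25.06702, -92.12531
2. 51.58929, 79.47503
3. 0.13442, 121.00783
4. -70.17752, -48.03420
5. -46.14925, -96.79982

Point 1:
  φ: 25 + 4.021/60 = 25.067017
  hemisphere S, so the sign is −
  Lon: 92 + 7.5188/60 = 92.125313
  W → negative
Point 2:
  Latitude: split at 2 digits → 51° and 35.3575′; 51 + 35.3575/60 = 51.589292
  N ⇒ keep positive
  Longitude: split at 3 digits → 079° and 28.502′; 79 + 28.502/60 = 79.475033
  E ⇒ keep positive
Point 3:
  Latitude: 8.065′ = 0.134417°; total 0.134417
  N → positive
  Lon: 121 + 0.47/60 = 121.007833
  E → positive
Point 4:
  φ: degrees = first 2 digits = 70, minutes = 10.6511; 70 + 10.6511/60 = 70.177518
  S → negative
  Longitude: split at 3 digits → 048° and 2.052′; 48 + 2.052/60 = 48.034200
  hemisphere W, so the sign is −
Point 5:
  Lat: 46 + 8.955/60 = 46.149250
  hemisphere S, so the sign is −
  λ: 96 + 47.989/60 = 96.799817
  hemisphere W, so the sign is −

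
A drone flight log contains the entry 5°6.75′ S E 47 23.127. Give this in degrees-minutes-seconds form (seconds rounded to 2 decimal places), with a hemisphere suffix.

φ: 6.75000′ → 6′ and 0.75000 × 60 = 45.0000″
λ: fractional minutes 0.12700 × 60 = 7.6200″

5°06′45.00″ S, 47°23′7.62″ E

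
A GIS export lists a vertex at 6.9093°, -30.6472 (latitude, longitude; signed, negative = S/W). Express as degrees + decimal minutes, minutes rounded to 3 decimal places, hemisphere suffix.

Lat: minutes = (6.909300 − 6) × 60 = 54.55800
Longitude is negative → W; |value| = 30.647200
Longitude: minutes = (30.647200 − 30) × 60 = 38.83200

6° 54.558′ N, 30° 38.832′ W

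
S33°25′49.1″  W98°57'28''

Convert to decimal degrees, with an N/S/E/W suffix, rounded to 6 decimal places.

33.430306° S, 98.957778° W

Lat: 25′ + 49.1″ = 25.81833′; 33 + 25.81833/60 = 33.4303056
Longitude: 57′ + 28″ = 57.46667′; 98 + 57.46667/60 = 98.9577778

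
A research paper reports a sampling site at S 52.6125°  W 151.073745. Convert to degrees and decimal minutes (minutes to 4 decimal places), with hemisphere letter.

Lat: fractional part 0.612500 → 36.750000 minutes
Longitude: 151° + 0.073745 × 60 = 151° 4.424700′

52° 36.7500′ S, 151° 4.4247′ W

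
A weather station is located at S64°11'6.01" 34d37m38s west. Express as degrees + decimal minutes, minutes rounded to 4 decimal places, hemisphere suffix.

Lat: 11 + 6.01/60 = 11.100167′
λ: 37 + 38/60 = 37.633333′

64° 11.1002′ S, 34° 37.6333′ W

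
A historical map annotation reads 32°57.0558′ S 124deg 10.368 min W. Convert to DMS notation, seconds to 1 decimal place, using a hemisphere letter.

Latitude: fractional minutes 0.05580 × 60 = 3.348″
Longitude: 10.36800′ → 10′ and 0.36800 × 60 = 22.080″

32°57′3.3″ S, 124°10′22.1″ W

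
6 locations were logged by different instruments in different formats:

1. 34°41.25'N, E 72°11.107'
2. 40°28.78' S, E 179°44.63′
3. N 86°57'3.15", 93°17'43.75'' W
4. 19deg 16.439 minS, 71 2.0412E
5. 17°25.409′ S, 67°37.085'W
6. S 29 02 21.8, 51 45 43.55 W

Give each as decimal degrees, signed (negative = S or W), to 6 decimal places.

1. 34.687500, 72.185117
2. -40.479667, 179.743833
3. 86.950875, -93.295486
4. -19.273983, 71.034020
5. -17.423483, -67.618083
6. -29.039389, -51.762097

Point 1:
  Latitude: 41.25′ = 0.687500°; total 34.6875000
  N ⇒ keep positive
  Longitude: 11.107′ = 0.185117°; total 72.1851167
  E → positive
Point 2:
  Lat: 28.78′ = 0.479667°; total 40.4796667
  S → negative
  Lon: 179 + 44.63/60 = 179.7438333
  E ⇒ keep positive
Point 3:
  Lat: 86 + 57/60 + 3.15/3600 = 86.9508750
  N ⇒ keep positive
  Longitude: 93 + 17/60 + 43.75/3600 = 93.2954861
  hemisphere W, so the sign is −
Point 4:
  φ: 16.439′ = 0.273983°; total 19.2739833
  S → negative
  Lon: 2.0412′ = 0.034020°; total 71.0340200
  E ⇒ keep positive
Point 5:
  Lat: 17 + 25.409/60 = 17.4234833
  S ⇒ negate
  Longitude: 37.085′ = 0.618083°; total 67.6180833
  W ⇒ negate
Point 6:
  φ: 29° + 2/60 + 21.8/3600 = 29 + 0.033333 + 0.006056 = 29.0393889
  S ⇒ negate
  Lon: 51° + 45/60 + 43.55/3600 = 51 + 0.750000 + 0.012097 = 51.7620972
  W ⇒ negate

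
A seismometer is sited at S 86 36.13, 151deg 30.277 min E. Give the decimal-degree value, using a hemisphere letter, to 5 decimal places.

Latitude: 86 + 36.13/60 = 86.602167
Longitude: 30.277′ = 0.504617°; total 151.504617

86.60217° S, 151.50462° E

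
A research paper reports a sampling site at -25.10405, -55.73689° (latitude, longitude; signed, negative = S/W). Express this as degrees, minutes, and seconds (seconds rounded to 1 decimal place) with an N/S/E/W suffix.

25°06′14.6″ S, 55°44′12.8″ W

Latitude is negative → S; |value| = 25.104050
φ: whole degrees 25; 6.24300′ → 6′ and 14.580″
Longitude is negative → W; |value| = 55.736890
Lon: 0.736890° → 44.21340′; 0.21340 × 60 = 12.804″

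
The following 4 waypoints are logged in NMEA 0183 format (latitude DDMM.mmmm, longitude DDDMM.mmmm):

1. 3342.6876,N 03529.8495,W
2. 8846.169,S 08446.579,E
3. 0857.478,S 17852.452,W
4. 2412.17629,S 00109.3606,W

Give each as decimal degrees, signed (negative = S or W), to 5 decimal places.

1. 33.71146, -35.49749
2. -88.76948, 84.77632
3. -8.95797, -178.87420
4. -24.20294, -1.15601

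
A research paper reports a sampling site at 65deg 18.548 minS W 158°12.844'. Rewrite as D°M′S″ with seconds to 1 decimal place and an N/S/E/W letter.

65°18′32.9″ S, 158°12′50.6″ W

φ: 18.54800′ → 18′ and 0.54800 × 60 = 32.880″
Lon: 12.84400′ → 12′ and 0.84400 × 60 = 50.640″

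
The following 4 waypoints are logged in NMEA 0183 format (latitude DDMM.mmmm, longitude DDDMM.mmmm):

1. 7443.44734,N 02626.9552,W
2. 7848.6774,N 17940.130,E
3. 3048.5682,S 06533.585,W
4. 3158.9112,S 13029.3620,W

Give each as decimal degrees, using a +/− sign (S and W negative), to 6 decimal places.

1. 74.724122, -26.449253
2. 78.811290, 179.668833
3. -30.809470, -65.559750
4. -31.981853, -130.489367

Point 1:
  Lat: degrees = first 2 digits = 74, minutes = 43.44734; 74 + 43.44734/60 = 74.7241223
  N ⇒ keep positive
  Lon: split at 3 digits → 026° and 26.9552′; 26 + 26.9552/60 = 26.4492533
  hemisphere W, so the sign is −
Point 2:
  φ: split at 2 digits → 78° and 48.6774′; 78 + 48.6774/60 = 78.8112900
  N ⇒ keep positive
  Longitude: split at 3 digits → 179° and 40.13′; 179 + 40.13/60 = 179.6688333
  E → positive
Point 3:
  Lat: split at 2 digits → 30° and 48.5682′; 30 + 48.5682/60 = 30.8094700
  S ⇒ negate
  Longitude: degrees = first 3 digits = 65, minutes = 33.585; 65 + 33.585/60 = 65.5597500
  hemisphere W, so the sign is −
Point 4:
  φ: degrees = first 2 digits = 31, minutes = 58.9112; 31 + 58.9112/60 = 31.9818533
  hemisphere S, so the sign is −
  Lon: degrees = first 3 digits = 130, minutes = 29.362; 130 + 29.362/60 = 130.4893667
  hemisphere W, so the sign is −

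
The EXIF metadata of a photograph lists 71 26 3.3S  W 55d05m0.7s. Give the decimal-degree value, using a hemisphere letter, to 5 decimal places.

71.43425° S, 55.08353° W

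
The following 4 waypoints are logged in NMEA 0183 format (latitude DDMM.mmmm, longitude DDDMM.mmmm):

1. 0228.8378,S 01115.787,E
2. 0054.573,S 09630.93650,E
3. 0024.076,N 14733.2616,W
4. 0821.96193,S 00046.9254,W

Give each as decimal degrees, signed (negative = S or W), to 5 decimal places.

1. -2.48063, 11.26312
2. -0.90955, 96.51561
3. 0.40127, -147.55436
4. -8.36603, -0.78209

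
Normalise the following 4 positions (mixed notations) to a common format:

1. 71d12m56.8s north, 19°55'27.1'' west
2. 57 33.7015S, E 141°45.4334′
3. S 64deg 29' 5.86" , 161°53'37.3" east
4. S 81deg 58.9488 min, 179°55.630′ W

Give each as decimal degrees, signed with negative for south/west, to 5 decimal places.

1. 71.21578, -19.92419
2. -57.56169, 141.75722
3. -64.48496, 161.89369
4. -81.98248, -179.92717

Point 1:
  φ: 71 + 12/60 + 56.8/3600 = 71.215778
  N ⇒ keep positive
  Longitude: 55′ + 27.1″ = 55.45167′; 19 + 55.45167/60 = 19.924194
  hemisphere W, so the sign is −
Point 2:
  φ: 57 + 33.7015/60 = 57.561692
  hemisphere S, so the sign is −
  Longitude: 45.4334′ = 0.757223°; total 141.757223
  E ⇒ keep positive
Point 3:
  φ: 29′ + 5.86″ = 29.09767′; 64 + 29.09767/60 = 64.484961
  S → negative
  λ: 161° + 53/60 + 37.3/3600 = 161 + 0.883333 + 0.010361 = 161.893694
  E ⇒ keep positive
Point 4:
  Latitude: 81 + 58.9488/60 = 81.982480
  S ⇒ negate
  λ: 55.63′ = 0.927167°; total 179.927167
  W ⇒ negate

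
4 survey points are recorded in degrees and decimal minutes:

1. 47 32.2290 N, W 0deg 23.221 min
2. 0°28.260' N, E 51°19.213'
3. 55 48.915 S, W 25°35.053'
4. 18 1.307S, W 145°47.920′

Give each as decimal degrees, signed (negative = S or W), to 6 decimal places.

Point 1:
  Lat: 47 + 32.229/60 = 47.5371500
  N ⇒ keep positive
  Lon: 23.221′ = 0.387017°; total 0.3870167
  hemisphere W, so the sign is −
Point 2:
  Latitude: 0 + 28.26/60 = 0.4710000
  N → positive
  Lon: 19.213′ = 0.320217°; total 51.3202167
  E → positive
Point 3:
  Latitude: 48.915′ = 0.815250°; total 55.8152500
  S ⇒ negate
  Longitude: 25 + 35.053/60 = 25.5842167
  hemisphere W, so the sign is −
Point 4:
  Latitude: 18 + 1.307/60 = 18.0217833
  S ⇒ negate
  Longitude: 47.92′ = 0.798667°; total 145.7986667
  W → negative

1. 47.537150, -0.387017
2. 0.471000, 51.320217
3. -55.815250, -25.584217
4. -18.021783, -145.798667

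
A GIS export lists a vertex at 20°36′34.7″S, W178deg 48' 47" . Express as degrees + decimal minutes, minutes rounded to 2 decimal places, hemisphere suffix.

φ: seconds/60 = 0.57833; minutes = 36 + 0.57833 = 36.5783
Longitude: seconds/60 = 0.78333; minutes = 48 + 0.78333 = 48.7833

20° 36.58′ S, 178° 48.78′ W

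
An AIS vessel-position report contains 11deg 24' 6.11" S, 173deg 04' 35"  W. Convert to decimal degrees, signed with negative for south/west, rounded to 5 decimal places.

-11.40170, -173.07639

Lat: 11° + 24/60 + 6.11/3600 = 11 + 0.400000 + 0.001697 = 11.401697
S → negative
Longitude: 4′ + 35″ = 4.58333′; 173 + 4.58333/60 = 173.076389
hemisphere W, so the sign is −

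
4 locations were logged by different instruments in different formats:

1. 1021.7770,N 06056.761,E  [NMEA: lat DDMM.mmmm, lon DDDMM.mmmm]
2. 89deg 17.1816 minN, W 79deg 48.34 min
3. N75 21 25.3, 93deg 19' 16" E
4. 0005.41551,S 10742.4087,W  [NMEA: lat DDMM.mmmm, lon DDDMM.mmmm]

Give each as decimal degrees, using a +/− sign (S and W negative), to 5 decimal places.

1. 10.36295, 60.94602
2. 89.28636, -79.80567
3. 75.35703, 93.32111
4. -0.09026, -107.70681

Point 1:
  Latitude: split at 2 digits → 10° and 21.777′; 10 + 21.777/60 = 10.362950
  N → positive
  λ: split at 3 digits → 060° and 56.761′; 60 + 56.761/60 = 60.946017
  E → positive
Point 2:
  Latitude: 89 + 17.1816/60 = 89.286360
  N → positive
  Longitude: 79 + 48.34/60 = 79.805667
  W ⇒ negate
Point 3:
  Lat: 75° + 21/60 + 25.3/3600 = 75 + 0.350000 + 0.007028 = 75.357028
  N ⇒ keep positive
  λ: 93 + 19/60 + 16/3600 = 93.321111
  E → positive
Point 4:
  Lat: degrees = first 2 digits = 0, minutes = 5.41551; 0 + 5.41551/60 = 0.090259
  S ⇒ negate
  Lon: split at 3 digits → 107° and 42.4087′; 107 + 42.4087/60 = 107.706812
  W ⇒ negate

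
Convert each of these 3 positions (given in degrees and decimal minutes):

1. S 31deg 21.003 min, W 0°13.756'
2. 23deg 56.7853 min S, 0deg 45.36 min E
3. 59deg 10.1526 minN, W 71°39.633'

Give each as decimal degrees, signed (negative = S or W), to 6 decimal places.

1. -31.350050, -0.229267
2. -23.946422, 0.756000
3. 59.169210, -71.660550

Point 1:
  Lat: 31 + 21.003/60 = 31.3500500
  hemisphere S, so the sign is −
  λ: 13.756′ = 0.229267°; total 0.2292667
  hemisphere W, so the sign is −
Point 2:
  Latitude: 23 + 56.7853/60 = 23.9464217
  hemisphere S, so the sign is −
  Longitude: 45.36′ = 0.756000°; total 0.7560000
  E ⇒ keep positive
Point 3:
  Lat: 10.1526′ = 0.169210°; total 59.1692100
  N ⇒ keep positive
  λ: 39.633′ = 0.660550°; total 71.6605500
  W → negative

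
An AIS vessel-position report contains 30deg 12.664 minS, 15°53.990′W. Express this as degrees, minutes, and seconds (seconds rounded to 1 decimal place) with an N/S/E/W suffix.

30°12′39.8″ S, 15°53′59.4″ W

Lat: 12.66400′ → 12′ and 0.66400 × 60 = 39.840″
Longitude: fractional minutes 0.99000 × 60 = 59.400″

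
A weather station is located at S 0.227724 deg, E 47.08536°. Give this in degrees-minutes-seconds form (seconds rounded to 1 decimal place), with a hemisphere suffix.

0°13′39.8″ S, 47°05′7.3″ E

Latitude: 0.227724° → 13.66344′; 0.66344 × 60 = 39.806″
Longitude: 0.085360° → 5.12160′; 0.12160 × 60 = 7.296″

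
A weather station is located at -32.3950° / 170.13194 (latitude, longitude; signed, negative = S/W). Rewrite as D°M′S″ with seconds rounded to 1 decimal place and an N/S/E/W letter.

Latitude is negative → S; |value| = 32.395000
Latitude: 0.395000 × 60 = 23.70000′ → 23′, remainder × 60 = 42.000″
Lon: 0.131940 × 60 = 7.91640′ → 7′, remainder × 60 = 54.984″

32°23′42.0″ S, 170°07′55.0″ E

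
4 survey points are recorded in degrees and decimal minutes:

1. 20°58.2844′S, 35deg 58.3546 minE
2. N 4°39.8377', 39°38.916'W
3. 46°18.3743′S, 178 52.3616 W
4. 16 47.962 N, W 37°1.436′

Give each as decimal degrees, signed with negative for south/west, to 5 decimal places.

1. -20.97141, 35.97258
2. 4.66396, -39.64860
3. -46.30624, -178.87269
4. 16.79937, -37.02393

Point 1:
  Lat: 20 + 58.2844/60 = 20.971407
  hemisphere S, so the sign is −
  Longitude: 58.3546′ = 0.972577°; total 35.972577
  E → positive
Point 2:
  Lat: 39.8377′ = 0.663962°; total 4.663962
  N ⇒ keep positive
  Lon: 38.916′ = 0.648600°; total 39.648600
  hemisphere W, so the sign is −
Point 3:
  Latitude: 18.3743′ = 0.306238°; total 46.306238
  S → negative
  λ: 52.3616′ = 0.872693°; total 178.872693
  W ⇒ negate
Point 4:
  Latitude: 16 + 47.962/60 = 16.799367
  N ⇒ keep positive
  Longitude: 37 + 1.436/60 = 37.023933
  W ⇒ negate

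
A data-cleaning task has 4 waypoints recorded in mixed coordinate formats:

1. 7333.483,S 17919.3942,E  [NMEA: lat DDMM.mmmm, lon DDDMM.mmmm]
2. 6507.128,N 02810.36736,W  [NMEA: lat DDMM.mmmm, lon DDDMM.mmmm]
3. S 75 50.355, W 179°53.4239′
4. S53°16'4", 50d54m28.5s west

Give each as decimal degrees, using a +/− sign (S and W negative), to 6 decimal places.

Point 1:
  Lat: split at 2 digits → 73° and 33.483′; 73 + 33.483/60 = 73.5580500
  hemisphere S, so the sign is −
  Lon: degrees = first 3 digits = 179, minutes = 19.3942; 179 + 19.3942/60 = 179.3232367
  E ⇒ keep positive
Point 2:
  Lat: degrees = first 2 digits = 65, minutes = 7.128; 65 + 7.128/60 = 65.1188000
  N → positive
  Lon: degrees = first 3 digits = 28, minutes = 10.36736; 28 + 10.36736/60 = 28.1727893
  W ⇒ negate
Point 3:
  φ: 75 + 50.355/60 = 75.8392500
  S → negative
  λ: 53.4239′ = 0.890398°; total 179.8903983
  W → negative
Point 4:
  φ: 53° + 16/60 + 4/3600 = 53 + 0.266667 + 0.001111 = 53.2677778
  hemisphere S, so the sign is −
  Lon: 54′ + 28.5″ = 54.47500′; 50 + 54.47500/60 = 50.9079167
  W → negative

1. -73.558050, 179.323237
2. 65.118800, -28.172789
3. -75.839250, -179.890398
4. -53.267778, -50.907917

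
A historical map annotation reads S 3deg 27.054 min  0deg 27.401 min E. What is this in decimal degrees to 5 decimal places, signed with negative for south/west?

-3.45090, 0.45668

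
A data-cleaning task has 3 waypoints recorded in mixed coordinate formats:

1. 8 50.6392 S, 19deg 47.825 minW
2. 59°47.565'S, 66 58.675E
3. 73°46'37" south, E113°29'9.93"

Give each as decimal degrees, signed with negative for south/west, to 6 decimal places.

Point 1:
  φ: 50.6392′ = 0.843987°; total 8.8439867
  S ⇒ negate
  λ: 19 + 47.825/60 = 19.7970833
  W ⇒ negate
Point 2:
  Lat: 59 + 47.565/60 = 59.7927500
  S → negative
  Lon: 66 + 58.675/60 = 66.9779167
  E → positive
Point 3:
  Latitude: 73 + 46/60 + 37/3600 = 73.7769444
  S ⇒ negate
  Lon: 113 + 29/60 + 9.93/3600 = 113.4860917
  E → positive

1. -8.843987, -19.797083
2. -59.792750, 66.977917
3. -73.776944, 113.486092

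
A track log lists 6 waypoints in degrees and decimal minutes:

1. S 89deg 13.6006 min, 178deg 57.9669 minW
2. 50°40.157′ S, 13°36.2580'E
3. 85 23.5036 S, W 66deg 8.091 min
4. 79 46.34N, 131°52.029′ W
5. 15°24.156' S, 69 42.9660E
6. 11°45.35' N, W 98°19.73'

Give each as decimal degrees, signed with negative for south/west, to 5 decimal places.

1. -89.22668, -178.96612
2. -50.66928, 13.60430
3. -85.39173, -66.13485
4. 79.77233, -131.86715
5. -15.40260, 69.71610
6. 11.75583, -98.32883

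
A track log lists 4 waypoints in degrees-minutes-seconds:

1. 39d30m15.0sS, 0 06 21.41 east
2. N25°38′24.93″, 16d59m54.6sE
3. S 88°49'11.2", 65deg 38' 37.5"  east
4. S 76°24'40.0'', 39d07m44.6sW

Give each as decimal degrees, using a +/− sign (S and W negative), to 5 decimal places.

1. -39.50417, 0.10595
2. 25.64026, 16.99850
3. -88.81978, 65.64375
4. -76.41111, -39.12906

Point 1:
  φ: 39° + 30/60 + 15/3600 = 39 + 0.500000 + 0.004167 = 39.504167
  hemisphere S, so the sign is −
  Longitude: 6′ + 21.41″ = 6.35683′; 0 + 6.35683/60 = 0.105947
  E ⇒ keep positive
Point 2:
  φ: 25° + 38/60 + 24.93/3600 = 25 + 0.633333 + 0.006925 = 25.640258
  N → positive
  Lon: 16 + 59/60 + 54.6/3600 = 16.998500
  E → positive
Point 3:
  φ: 88° + 49/60 + 11.2/3600 = 88 + 0.816667 + 0.003111 = 88.819778
  hemisphere S, so the sign is −
  Longitude: 38′ + 37.5″ = 38.62500′; 65 + 38.62500/60 = 65.643750
  E ⇒ keep positive
Point 4:
  Latitude: 76 + 24/60 + 40/3600 = 76.411111
  hemisphere S, so the sign is −
  λ: 39 + 7/60 + 44.6/3600 = 39.129056
  W → negative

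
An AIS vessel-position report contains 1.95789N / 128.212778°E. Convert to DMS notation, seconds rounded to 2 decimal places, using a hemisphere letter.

1°57′28.40″ N, 128°12′46.00″ E

Latitude: 0.957890 × 60 = 57.47340′ → 57′, remainder × 60 = 28.4040″
Lon: whole degrees 128; 12.76668′ → 12′ and 46.0008″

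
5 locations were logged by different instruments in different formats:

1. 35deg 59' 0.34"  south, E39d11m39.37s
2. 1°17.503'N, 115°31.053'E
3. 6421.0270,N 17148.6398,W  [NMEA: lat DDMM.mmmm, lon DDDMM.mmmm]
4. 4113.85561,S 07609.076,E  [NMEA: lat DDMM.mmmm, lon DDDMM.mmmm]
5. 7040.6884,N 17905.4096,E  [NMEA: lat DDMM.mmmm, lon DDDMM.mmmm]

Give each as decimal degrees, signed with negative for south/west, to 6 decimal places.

Point 1:
  φ: 59′ + 0.34″ = 59.00567′; 35 + 59.00567/60 = 35.9834278
  S → negative
  Lon: 39 + 11/60 + 39.37/3600 = 39.1942694
  E → positive
Point 2:
  Lat: 1 + 17.503/60 = 1.2917167
  N ⇒ keep positive
  Longitude: 115 + 31.053/60 = 115.5175500
  E → positive
Point 3:
  Latitude: degrees = first 2 digits = 64, minutes = 21.027; 64 + 21.027/60 = 64.3504500
  N ⇒ keep positive
  λ: degrees = first 3 digits = 171, minutes = 48.6398; 171 + 48.6398/60 = 171.8106633
  W ⇒ negate
Point 4:
  Lat: split at 2 digits → 41° and 13.85561′; 41 + 13.85561/60 = 41.2309268
  S → negative
  λ: degrees = first 3 digits = 76, minutes = 9.076; 76 + 9.076/60 = 76.1512667
  E ⇒ keep positive
Point 5:
  Lat: split at 2 digits → 70° and 40.6884′; 70 + 40.6884/60 = 70.6781400
  N ⇒ keep positive
  Lon: degrees = first 3 digits = 179, minutes = 5.4096; 179 + 5.4096/60 = 179.0901600
  E ⇒ keep positive

1. -35.983428, 39.194269
2. 1.291717, 115.517550
3. 64.350450, -171.810663
4. -41.230927, 76.151267
5. 70.678140, 179.090160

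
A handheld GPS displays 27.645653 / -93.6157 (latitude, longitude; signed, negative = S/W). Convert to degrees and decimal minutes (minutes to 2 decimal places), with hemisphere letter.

Latitude: 27° + 0.645653 × 60 = 27° 38.7392′
Longitude is negative → W; |value| = 93.615700
λ: minutes = (93.615700 − 93) × 60 = 36.9420

27° 38.74′ N, 93° 36.94′ W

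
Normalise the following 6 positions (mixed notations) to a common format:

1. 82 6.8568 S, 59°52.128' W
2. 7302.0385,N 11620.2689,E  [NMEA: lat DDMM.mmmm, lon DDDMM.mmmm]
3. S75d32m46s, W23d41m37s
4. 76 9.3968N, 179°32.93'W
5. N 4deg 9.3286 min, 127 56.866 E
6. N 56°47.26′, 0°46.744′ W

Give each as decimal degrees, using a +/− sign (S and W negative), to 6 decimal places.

Point 1:
  φ: 6.8568′ = 0.114280°; total 82.1142800
  S ⇒ negate
  λ: 52.128′ = 0.868800°; total 59.8688000
  hemisphere W, so the sign is −
Point 2:
  φ: degrees = first 2 digits = 73, minutes = 2.0385; 73 + 2.0385/60 = 73.0339750
  N ⇒ keep positive
  λ: degrees = first 3 digits = 116, minutes = 20.2689; 116 + 20.2689/60 = 116.3378150
  E → positive
Point 3:
  φ: 75° + 32/60 + 46/3600 = 75 + 0.533333 + 0.012778 = 75.5461111
  hemisphere S, so the sign is −
  Lon: 41′ + 37″ = 41.61667′; 23 + 41.61667/60 = 23.6936111
  hemisphere W, so the sign is −
Point 4:
  φ: 9.3968′ = 0.156613°; total 76.1566133
  N → positive
  Lon: 32.93′ = 0.548833°; total 179.5488333
  W ⇒ negate
Point 5:
  Latitude: 9.3286′ = 0.155477°; total 4.1554767
  N → positive
  Longitude: 127 + 56.866/60 = 127.9477667
  E → positive
Point 6:
  φ: 47.26′ = 0.787667°; total 56.7876667
  N → positive
  Lon: 0 + 46.744/60 = 0.7790667
  hemisphere W, so the sign is −

1. -82.114280, -59.868800
2. 73.033975, 116.337815
3. -75.546111, -23.693611
4. 76.156613, -179.548833
5. 4.155477, 127.947767
6. 56.787667, -0.779067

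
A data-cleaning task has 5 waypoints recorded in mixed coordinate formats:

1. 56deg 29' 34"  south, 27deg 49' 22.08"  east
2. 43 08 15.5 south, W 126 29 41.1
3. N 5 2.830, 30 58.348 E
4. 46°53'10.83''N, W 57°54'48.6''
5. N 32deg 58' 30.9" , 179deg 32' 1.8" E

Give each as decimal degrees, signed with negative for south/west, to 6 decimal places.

1. -56.492778, 27.822800
2. -43.137639, -126.494750
3. 5.047167, 30.972467
4. 46.886342, -57.913500
5. 32.975250, 179.533833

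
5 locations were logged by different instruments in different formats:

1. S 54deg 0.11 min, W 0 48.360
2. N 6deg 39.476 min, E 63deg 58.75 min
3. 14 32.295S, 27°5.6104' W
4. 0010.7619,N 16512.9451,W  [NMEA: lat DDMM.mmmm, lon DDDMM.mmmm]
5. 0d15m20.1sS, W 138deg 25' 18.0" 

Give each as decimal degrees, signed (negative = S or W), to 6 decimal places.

1. -54.001833, -0.806000
2. 6.657933, 63.979167
3. -14.538250, -27.093507
4. 0.179365, -165.215752
5. -0.255583, -138.421667

Point 1:
  φ: 0.11′ = 0.001833°; total 54.0018333
  hemisphere S, so the sign is −
  λ: 0 + 48.36/60 = 0.8060000
  hemisphere W, so the sign is −
Point 2:
  φ: 6 + 39.476/60 = 6.6579333
  N ⇒ keep positive
  Lon: 58.75′ = 0.979167°; total 63.9791667
  E → positive
Point 3:
  Latitude: 32.295′ = 0.538250°; total 14.5382500
  hemisphere S, so the sign is −
  λ: 27 + 5.6104/60 = 27.0935067
  hemisphere W, so the sign is −
Point 4:
  Latitude: split at 2 digits → 00° and 10.7619′; 0 + 10.7619/60 = 0.1793650
  N ⇒ keep positive
  Lon: degrees = first 3 digits = 165, minutes = 12.9451; 165 + 12.9451/60 = 165.2157517
  W ⇒ negate
Point 5:
  φ: 0° + 15/60 + 20.1/3600 = 0 + 0.250000 + 0.005583 = 0.2555833
  hemisphere S, so the sign is −
  λ: 138 + 25/60 + 18/3600 = 138.4216667
  W ⇒ negate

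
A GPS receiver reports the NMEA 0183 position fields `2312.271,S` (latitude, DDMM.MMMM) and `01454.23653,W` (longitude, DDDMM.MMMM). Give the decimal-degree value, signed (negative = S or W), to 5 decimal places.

-23.20452, -14.90394

Lat: degrees = first 2 digits = 23, minutes = 12.271; 23 + 12.271/60 = 23.204517
hemisphere S, so the sign is −
λ: split at 3 digits → 014° and 54.23653′; 14 + 54.23653/60 = 14.903942
W ⇒ negate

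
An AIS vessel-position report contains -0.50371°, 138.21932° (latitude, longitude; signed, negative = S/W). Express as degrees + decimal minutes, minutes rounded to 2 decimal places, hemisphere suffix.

Latitude is negative → S; |value| = 0.503710
Lat: fractional part 0.503710 → 30.2226 minutes
Lon: 138° + 0.219320 × 60 = 138° 13.1592′

0° 30.22′ S, 138° 13.16′ E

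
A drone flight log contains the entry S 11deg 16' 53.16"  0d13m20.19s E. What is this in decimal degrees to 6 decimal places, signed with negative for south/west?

-11.281433, 0.222275

φ: 11° + 16/60 + 53.16/3600 = 11 + 0.266667 + 0.014767 = 11.2814333
hemisphere S, so the sign is −
Longitude: 13′ + 20.19″ = 13.33650′; 0 + 13.33650/60 = 0.2222750
E → positive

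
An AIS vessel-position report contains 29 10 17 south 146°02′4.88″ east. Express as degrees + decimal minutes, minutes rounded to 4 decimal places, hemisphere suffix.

29° 10.2833′ S, 146° 2.0813′ E

Lat: 10 + 17/60 = 10.283333′
Lon: 2 + 4.88/60 = 2.081333′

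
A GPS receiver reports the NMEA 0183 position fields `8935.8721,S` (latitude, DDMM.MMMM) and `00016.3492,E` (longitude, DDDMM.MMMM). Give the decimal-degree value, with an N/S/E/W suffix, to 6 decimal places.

Latitude: split at 2 digits → 89° and 35.8721′; 89 + 35.8721/60 = 89.5978683
Longitude: degrees = first 3 digits = 0, minutes = 16.3492; 0 + 16.3492/60 = 0.2724867

89.597868° S, 0.272487° E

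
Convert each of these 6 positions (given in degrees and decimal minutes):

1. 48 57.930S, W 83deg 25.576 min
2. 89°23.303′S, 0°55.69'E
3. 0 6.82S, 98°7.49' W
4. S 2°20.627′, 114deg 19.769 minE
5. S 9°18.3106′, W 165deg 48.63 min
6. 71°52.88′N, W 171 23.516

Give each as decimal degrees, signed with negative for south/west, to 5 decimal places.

Point 1:
  φ: 57.93′ = 0.965500°; total 48.965500
  hemisphere S, so the sign is −
  Longitude: 25.576′ = 0.426267°; total 83.426267
  W → negative
Point 2:
  φ: 23.303′ = 0.388383°; total 89.388383
  S → negative
  Lon: 0 + 55.69/60 = 0.928167
  E → positive
Point 3:
  Lat: 0 + 6.82/60 = 0.113667
  S ⇒ negate
  Lon: 7.49′ = 0.124833°; total 98.124833
  hemisphere W, so the sign is −
Point 4:
  Lat: 20.627′ = 0.343783°; total 2.343783
  hemisphere S, so the sign is −
  λ: 114 + 19.769/60 = 114.329483
  E ⇒ keep positive
Point 5:
  Latitude: 9 + 18.3106/60 = 9.305177
  hemisphere S, so the sign is −
  Longitude: 165 + 48.63/60 = 165.810500
  hemisphere W, so the sign is −
Point 6:
  φ: 52.88′ = 0.881333°; total 71.881333
  N → positive
  Lon: 171 + 23.516/60 = 171.391933
  hemisphere W, so the sign is −

1. -48.96550, -83.42627
2. -89.38838, 0.92817
3. -0.11367, -98.12483
4. -2.34378, 114.32948
5. -9.30518, -165.81050
6. 71.88133, -171.39193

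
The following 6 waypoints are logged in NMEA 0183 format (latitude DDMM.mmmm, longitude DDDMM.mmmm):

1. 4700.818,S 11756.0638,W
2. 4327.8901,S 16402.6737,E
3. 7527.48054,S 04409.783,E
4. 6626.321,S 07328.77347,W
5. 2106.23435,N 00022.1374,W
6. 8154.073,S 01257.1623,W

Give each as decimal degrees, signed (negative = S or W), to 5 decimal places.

1. -47.01363, -117.93440
2. -43.46484, 164.04456
3. -75.45801, 44.16305
4. -66.43868, -73.47956
5. 21.10391, -0.36896
6. -81.90122, -12.95271

Point 1:
  φ: split at 2 digits → 47° and 0.818′; 47 + 0.818/60 = 47.013633
  S → negative
  Longitude: degrees = first 3 digits = 117, minutes = 56.0638; 117 + 56.0638/60 = 117.934397
  W → negative
Point 2:
  φ: degrees = first 2 digits = 43, minutes = 27.8901; 43 + 27.8901/60 = 43.464835
  S → negative
  λ: degrees = first 3 digits = 164, minutes = 2.6737; 164 + 2.6737/60 = 164.044562
  E ⇒ keep positive
Point 3:
  Lat: split at 2 digits → 75° and 27.48054′; 75 + 27.48054/60 = 75.458009
  S → negative
  Longitude: split at 3 digits → 044° and 9.783′; 44 + 9.783/60 = 44.163050
  E → positive
Point 4:
  φ: degrees = first 2 digits = 66, minutes = 26.321; 66 + 26.321/60 = 66.438683
  S → negative
  λ: degrees = first 3 digits = 73, minutes = 28.77347; 73 + 28.77347/60 = 73.479558
  hemisphere W, so the sign is −
Point 5:
  φ: split at 2 digits → 21° and 6.23435′; 21 + 6.23435/60 = 21.103906
  N → positive
  Longitude: split at 3 digits → 000° and 22.1374′; 0 + 22.1374/60 = 0.368957
  W ⇒ negate
Point 6:
  Lat: degrees = first 2 digits = 81, minutes = 54.073; 81 + 54.073/60 = 81.901217
  S ⇒ negate
  λ: degrees = first 3 digits = 12, minutes = 57.1623; 12 + 57.1623/60 = 12.952705
  W → negative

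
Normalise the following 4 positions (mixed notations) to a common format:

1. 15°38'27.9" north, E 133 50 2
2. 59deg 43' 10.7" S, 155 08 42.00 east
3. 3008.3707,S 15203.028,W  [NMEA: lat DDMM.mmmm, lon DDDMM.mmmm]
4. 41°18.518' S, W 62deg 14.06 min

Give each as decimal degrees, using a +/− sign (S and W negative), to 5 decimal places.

1. 15.64108, 133.83389
2. -59.71964, 155.14500
3. -30.13951, -152.05047
4. -41.30863, -62.23433

Point 1:
  φ: 15° + 38/60 + 27.9/3600 = 15 + 0.633333 + 0.007750 = 15.641083
  N ⇒ keep positive
  Lon: 133° + 50/60 + 2/3600 = 133 + 0.833333 + 0.000556 = 133.833889
  E ⇒ keep positive
Point 2:
  Lat: 59° + 43/60 + 10.7/3600 = 59 + 0.716667 + 0.002972 = 59.719639
  S → negative
  λ: 155° + 8/60 + 42/3600 = 155 + 0.133333 + 0.011667 = 155.145000
  E → positive
Point 3:
  Latitude: degrees = first 2 digits = 30, minutes = 8.3707; 30 + 8.3707/60 = 30.139512
  S ⇒ negate
  Longitude: degrees = first 3 digits = 152, minutes = 3.028; 152 + 3.028/60 = 152.050467
  hemisphere W, so the sign is −
Point 4:
  Lat: 18.518′ = 0.308633°; total 41.308633
  hemisphere S, so the sign is −
  λ: 14.06′ = 0.234333°; total 62.234333
  W ⇒ negate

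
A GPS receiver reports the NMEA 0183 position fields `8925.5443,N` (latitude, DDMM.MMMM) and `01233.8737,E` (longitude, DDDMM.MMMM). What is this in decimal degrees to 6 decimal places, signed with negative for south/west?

Latitude: degrees = first 2 digits = 89, minutes = 25.5443; 89 + 25.5443/60 = 89.4257383
N → positive
λ: split at 3 digits → 012° and 33.8737′; 12 + 33.8737/60 = 12.5645617
E → positive

89.425738, 12.564562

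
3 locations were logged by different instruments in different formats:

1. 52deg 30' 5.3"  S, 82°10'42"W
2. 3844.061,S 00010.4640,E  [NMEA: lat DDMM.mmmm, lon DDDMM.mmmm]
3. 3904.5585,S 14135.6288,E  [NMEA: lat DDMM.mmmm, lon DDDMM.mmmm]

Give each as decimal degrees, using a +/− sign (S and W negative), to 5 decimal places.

Point 1:
  φ: 52° + 30/60 + 5.3/3600 = 52 + 0.500000 + 0.001472 = 52.501472
  S → negative
  Lon: 82 + 10/60 + 42/3600 = 82.178333
  hemisphere W, so the sign is −
Point 2:
  Lat: split at 2 digits → 38° and 44.061′; 38 + 44.061/60 = 38.734350
  S → negative
  Longitude: split at 3 digits → 000° and 10.464′; 0 + 10.464/60 = 0.174400
  E ⇒ keep positive
Point 3:
  φ: degrees = first 2 digits = 39, minutes = 4.5585; 39 + 4.5585/60 = 39.075975
  hemisphere S, so the sign is −
  Lon: degrees = first 3 digits = 141, minutes = 35.6288; 141 + 35.6288/60 = 141.593813
  E ⇒ keep positive

1. -52.50147, -82.17833
2. -38.73435, 0.17440
3. -39.07598, 141.59381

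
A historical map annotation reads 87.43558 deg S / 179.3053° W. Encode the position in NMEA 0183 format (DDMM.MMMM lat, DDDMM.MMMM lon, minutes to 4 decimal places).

Latitude: fractional part 0.435580 → 26.134800 minutes
Lon: 179° + 0.305300 × 60 = 179° 18.318000′

8726.1348,S / 17918.3180,W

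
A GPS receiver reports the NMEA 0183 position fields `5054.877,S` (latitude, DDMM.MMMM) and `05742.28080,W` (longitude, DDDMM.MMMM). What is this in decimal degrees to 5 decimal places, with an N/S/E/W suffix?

50.91462° S, 57.70468° W

φ: degrees = first 2 digits = 50, minutes = 54.877; 50 + 54.877/60 = 50.914617
Longitude: split at 3 digits → 057° and 42.2808′; 57 + 42.2808/60 = 57.704680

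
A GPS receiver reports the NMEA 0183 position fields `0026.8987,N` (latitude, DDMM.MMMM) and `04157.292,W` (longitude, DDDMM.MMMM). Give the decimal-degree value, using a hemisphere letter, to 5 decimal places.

0.44831° N, 41.95487° W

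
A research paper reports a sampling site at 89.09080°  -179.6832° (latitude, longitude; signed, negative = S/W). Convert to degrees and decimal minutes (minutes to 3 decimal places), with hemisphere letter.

89° 5.448′ N, 179° 40.992′ W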